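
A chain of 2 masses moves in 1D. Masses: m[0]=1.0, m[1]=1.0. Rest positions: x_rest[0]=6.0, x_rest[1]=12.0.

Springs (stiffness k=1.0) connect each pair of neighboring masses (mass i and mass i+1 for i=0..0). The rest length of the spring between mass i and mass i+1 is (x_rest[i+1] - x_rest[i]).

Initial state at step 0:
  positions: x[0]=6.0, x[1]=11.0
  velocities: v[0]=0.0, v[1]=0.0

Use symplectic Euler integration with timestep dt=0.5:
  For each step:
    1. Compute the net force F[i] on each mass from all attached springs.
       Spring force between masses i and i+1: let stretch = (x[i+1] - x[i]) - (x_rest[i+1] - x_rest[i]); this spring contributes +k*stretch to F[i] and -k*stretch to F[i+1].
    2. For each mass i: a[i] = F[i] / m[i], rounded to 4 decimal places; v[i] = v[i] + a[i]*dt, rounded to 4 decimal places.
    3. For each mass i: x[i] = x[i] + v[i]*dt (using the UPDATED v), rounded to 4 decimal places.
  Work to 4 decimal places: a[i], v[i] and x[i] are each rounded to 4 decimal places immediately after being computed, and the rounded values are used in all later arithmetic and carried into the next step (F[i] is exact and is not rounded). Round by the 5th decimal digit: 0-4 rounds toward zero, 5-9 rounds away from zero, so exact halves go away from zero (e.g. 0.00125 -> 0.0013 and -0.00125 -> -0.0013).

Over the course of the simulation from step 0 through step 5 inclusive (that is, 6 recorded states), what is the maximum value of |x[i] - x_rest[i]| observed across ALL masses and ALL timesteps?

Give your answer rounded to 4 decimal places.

Answer: 1.0312

Derivation:
Step 0: x=[6.0000 11.0000] v=[0.0000 0.0000]
Step 1: x=[5.7500 11.2500] v=[-0.5000 0.5000]
Step 2: x=[5.3750 11.6250] v=[-0.7500 0.7500]
Step 3: x=[5.0625 11.9375] v=[-0.6250 0.6250]
Step 4: x=[4.9688 12.0313] v=[-0.1875 0.1875]
Step 5: x=[5.1407 11.8594] v=[0.3438 -0.3438]
Max displacement = 1.0312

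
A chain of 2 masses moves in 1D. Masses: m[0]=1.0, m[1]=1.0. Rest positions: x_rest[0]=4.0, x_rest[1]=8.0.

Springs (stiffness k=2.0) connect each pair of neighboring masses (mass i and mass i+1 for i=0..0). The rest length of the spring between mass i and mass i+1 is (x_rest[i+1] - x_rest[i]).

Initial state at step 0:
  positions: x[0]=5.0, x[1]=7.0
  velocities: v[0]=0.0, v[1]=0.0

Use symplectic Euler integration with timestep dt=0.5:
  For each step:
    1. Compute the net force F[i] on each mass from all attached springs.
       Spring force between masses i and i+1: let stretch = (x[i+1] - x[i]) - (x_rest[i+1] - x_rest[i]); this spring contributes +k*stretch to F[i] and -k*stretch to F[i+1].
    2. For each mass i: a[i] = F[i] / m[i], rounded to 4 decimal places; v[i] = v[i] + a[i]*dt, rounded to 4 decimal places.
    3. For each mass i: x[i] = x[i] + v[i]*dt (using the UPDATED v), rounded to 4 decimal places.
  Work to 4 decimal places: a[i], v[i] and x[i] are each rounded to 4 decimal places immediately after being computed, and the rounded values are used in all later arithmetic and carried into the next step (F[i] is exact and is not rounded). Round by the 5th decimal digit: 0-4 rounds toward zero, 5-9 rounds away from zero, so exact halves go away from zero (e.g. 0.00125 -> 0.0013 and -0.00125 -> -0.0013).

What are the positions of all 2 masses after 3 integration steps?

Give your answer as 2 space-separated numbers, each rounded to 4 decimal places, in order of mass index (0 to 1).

Step 0: x=[5.0000 7.0000] v=[0.0000 0.0000]
Step 1: x=[4.0000 8.0000] v=[-2.0000 2.0000]
Step 2: x=[3.0000 9.0000] v=[-2.0000 2.0000]
Step 3: x=[3.0000 9.0000] v=[0.0000 0.0000]

Answer: 3.0000 9.0000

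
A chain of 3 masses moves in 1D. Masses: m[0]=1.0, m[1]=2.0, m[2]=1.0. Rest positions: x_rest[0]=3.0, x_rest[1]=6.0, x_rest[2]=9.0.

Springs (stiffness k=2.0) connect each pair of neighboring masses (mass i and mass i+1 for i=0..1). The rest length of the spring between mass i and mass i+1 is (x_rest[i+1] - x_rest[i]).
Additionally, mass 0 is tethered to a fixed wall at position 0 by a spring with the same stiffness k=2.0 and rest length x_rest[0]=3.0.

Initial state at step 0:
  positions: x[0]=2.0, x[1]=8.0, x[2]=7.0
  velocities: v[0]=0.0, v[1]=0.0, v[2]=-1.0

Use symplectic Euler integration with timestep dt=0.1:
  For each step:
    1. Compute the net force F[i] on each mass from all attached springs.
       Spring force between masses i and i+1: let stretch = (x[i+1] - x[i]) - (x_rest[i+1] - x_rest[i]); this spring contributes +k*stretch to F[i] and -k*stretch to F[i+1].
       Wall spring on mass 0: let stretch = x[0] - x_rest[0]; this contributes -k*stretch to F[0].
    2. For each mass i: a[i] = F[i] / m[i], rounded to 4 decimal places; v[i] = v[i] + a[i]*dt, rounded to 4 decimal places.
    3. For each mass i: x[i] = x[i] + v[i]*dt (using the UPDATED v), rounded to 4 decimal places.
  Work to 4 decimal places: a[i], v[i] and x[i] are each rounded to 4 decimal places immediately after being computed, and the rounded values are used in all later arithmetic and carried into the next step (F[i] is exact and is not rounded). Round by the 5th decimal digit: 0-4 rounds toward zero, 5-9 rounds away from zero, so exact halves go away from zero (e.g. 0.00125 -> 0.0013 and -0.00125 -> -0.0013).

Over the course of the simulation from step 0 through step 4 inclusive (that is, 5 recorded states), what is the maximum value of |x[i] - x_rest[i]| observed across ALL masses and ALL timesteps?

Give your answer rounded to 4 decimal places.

Step 0: x=[2.0000 8.0000 7.0000] v=[0.0000 0.0000 -1.0000]
Step 1: x=[2.0800 7.9300 6.9800] v=[0.8000 -0.7000 -0.2000]
Step 2: x=[2.2354 7.7920 7.0390] v=[1.5540 -1.3800 0.5900]
Step 3: x=[2.4572 7.5909 7.1731] v=[2.2182 -2.0110 1.3406]
Step 4: x=[2.7326 7.3343 7.3755] v=[2.7535 -2.5662 2.0242]
Max displacement = 2.0200

Answer: 2.0200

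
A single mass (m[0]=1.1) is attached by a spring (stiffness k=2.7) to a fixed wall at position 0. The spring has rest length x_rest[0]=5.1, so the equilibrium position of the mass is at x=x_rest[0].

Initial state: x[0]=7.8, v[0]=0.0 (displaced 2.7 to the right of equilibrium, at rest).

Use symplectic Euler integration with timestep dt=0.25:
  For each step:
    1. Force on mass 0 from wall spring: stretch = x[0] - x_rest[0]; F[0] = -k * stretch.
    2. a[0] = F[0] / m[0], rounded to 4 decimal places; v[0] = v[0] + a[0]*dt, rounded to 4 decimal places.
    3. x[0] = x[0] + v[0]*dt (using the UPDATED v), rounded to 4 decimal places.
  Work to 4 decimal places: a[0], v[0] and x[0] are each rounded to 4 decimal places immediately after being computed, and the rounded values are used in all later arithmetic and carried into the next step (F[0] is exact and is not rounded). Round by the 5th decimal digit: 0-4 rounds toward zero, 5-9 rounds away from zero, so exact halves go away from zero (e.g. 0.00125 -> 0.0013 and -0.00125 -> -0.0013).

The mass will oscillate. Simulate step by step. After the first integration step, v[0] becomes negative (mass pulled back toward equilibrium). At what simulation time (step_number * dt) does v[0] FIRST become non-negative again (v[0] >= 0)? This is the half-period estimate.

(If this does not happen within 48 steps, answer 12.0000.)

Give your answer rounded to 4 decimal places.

Step 0: x=[7.8000] v=[0.0000]
Step 1: x=[7.3858] v=[-1.6568]
Step 2: x=[6.6209] v=[-3.0595]
Step 3: x=[5.6227] v=[-3.9928]
Step 4: x=[4.5443] v=[-4.3136]
Step 5: x=[3.5512] v=[-3.9726]
Step 6: x=[2.7957] v=[-3.0222]
Step 7: x=[2.3937] v=[-1.6082]
Step 8: x=[2.4068] v=[0.0525]
First v>=0 after going negative at step 8, time=2.0000

Answer: 2.0000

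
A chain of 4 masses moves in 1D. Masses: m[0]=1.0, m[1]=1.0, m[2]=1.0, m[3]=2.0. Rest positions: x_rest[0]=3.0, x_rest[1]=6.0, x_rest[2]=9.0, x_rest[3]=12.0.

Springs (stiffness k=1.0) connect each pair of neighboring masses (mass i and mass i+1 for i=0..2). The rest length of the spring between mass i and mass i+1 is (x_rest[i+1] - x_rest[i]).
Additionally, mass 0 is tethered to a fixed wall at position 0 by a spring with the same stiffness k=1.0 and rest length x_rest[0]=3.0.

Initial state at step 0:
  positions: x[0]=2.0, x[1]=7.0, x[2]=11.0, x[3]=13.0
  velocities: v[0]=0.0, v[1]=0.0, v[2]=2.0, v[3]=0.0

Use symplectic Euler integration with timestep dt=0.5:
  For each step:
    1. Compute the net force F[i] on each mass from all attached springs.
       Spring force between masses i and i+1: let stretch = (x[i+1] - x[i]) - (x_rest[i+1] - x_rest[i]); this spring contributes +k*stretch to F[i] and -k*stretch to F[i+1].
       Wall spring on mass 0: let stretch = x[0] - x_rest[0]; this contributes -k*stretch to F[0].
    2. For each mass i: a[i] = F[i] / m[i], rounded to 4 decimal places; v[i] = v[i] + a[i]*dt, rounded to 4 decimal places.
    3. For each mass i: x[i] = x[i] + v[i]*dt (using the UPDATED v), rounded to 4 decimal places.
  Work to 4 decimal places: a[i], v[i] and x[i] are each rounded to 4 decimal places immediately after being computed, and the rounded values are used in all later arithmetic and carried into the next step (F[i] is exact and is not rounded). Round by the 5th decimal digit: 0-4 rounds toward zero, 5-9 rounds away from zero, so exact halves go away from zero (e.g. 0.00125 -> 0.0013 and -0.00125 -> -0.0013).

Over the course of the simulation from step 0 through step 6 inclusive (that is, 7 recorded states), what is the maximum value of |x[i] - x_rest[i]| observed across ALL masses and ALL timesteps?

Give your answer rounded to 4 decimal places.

Step 0: x=[2.0000 7.0000 11.0000 13.0000] v=[0.0000 0.0000 2.0000 0.0000]
Step 1: x=[2.7500 6.7500 11.5000 13.1250] v=[1.5000 -0.5000 1.0000 0.2500]
Step 2: x=[3.8125 6.6875 11.2188 13.4219] v=[2.1250 -0.1250 -0.5625 0.5938]
Step 3: x=[4.6407 7.0391 10.3555 13.8185] v=[1.6563 0.7032 -1.7266 0.7931]
Step 4: x=[4.9083 7.6202 9.5289 14.1572] v=[0.5352 1.1622 -1.6533 0.6774]
Step 5: x=[4.6268 8.0005 9.3822 14.2924] v=[-0.5630 0.7606 -0.2935 0.2703]
Step 6: x=[4.0320 7.8828 10.1176 14.1888] v=[-1.1896 -0.2354 1.4708 -0.2073]
Max displacement = 2.5000

Answer: 2.5000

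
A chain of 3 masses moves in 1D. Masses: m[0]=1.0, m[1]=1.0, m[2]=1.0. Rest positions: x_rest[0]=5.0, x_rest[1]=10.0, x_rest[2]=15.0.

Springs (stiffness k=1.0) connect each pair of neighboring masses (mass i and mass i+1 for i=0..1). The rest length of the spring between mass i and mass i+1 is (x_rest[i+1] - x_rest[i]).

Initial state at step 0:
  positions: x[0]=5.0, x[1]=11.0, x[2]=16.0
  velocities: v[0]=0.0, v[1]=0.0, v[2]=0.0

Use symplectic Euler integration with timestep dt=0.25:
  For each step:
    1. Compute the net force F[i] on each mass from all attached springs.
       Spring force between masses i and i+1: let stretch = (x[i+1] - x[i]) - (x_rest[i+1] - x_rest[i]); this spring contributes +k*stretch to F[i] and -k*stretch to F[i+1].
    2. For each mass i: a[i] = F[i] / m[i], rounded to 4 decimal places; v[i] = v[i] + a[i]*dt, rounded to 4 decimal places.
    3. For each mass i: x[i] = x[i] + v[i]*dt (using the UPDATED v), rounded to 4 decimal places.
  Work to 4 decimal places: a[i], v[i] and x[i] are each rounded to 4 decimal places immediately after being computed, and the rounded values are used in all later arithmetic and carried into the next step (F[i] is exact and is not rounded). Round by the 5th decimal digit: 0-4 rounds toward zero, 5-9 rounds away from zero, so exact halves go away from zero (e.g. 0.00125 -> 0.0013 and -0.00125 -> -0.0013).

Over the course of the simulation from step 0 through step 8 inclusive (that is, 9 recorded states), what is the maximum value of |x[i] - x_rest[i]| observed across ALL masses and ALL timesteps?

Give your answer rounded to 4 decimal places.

Step 0: x=[5.0000 11.0000 16.0000] v=[0.0000 0.0000 0.0000]
Step 1: x=[5.0625 10.9375 16.0000] v=[0.2500 -0.2500 0.0000]
Step 2: x=[5.1797 10.8242 15.9961] v=[0.4688 -0.4531 -0.0156]
Step 3: x=[5.3372 10.6814 15.9815] v=[0.6299 -0.5713 -0.0586]
Step 4: x=[5.5162 10.5358 15.9481] v=[0.7160 -0.5823 -0.1336]
Step 5: x=[5.6964 10.4148 15.8889] v=[0.7209 -0.4841 -0.2367]
Step 6: x=[5.8590 10.3410 15.8001] v=[0.6505 -0.2952 -0.3552]
Step 7: x=[5.9893 10.3283 15.6826] v=[0.5210 -0.0509 -0.4700]
Step 8: x=[6.0783 10.3790 15.5430] v=[0.3558 0.2029 -0.5586]
Max displacement = 1.0783

Answer: 1.0783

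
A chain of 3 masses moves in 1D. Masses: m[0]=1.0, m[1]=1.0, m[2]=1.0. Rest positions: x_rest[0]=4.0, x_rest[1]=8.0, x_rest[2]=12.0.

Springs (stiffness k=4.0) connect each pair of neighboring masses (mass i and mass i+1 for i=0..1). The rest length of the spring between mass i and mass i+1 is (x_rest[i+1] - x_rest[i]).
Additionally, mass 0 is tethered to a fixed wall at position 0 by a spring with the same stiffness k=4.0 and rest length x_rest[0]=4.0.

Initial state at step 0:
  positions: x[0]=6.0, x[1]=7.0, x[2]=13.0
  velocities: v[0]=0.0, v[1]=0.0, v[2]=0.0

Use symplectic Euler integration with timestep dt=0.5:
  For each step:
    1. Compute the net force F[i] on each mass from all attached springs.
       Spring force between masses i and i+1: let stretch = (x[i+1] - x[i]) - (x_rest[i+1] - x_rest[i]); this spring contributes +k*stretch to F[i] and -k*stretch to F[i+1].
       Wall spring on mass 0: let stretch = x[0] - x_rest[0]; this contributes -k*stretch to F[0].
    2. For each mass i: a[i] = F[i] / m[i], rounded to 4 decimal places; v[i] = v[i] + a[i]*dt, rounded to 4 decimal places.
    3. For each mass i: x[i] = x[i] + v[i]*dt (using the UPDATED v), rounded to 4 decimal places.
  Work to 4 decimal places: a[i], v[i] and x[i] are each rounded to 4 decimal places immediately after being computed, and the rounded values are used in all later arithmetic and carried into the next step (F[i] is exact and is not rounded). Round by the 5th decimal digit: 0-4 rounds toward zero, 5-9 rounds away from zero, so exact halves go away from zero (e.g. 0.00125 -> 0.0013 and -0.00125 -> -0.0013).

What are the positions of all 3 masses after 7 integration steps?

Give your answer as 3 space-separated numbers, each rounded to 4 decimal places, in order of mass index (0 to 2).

Step 0: x=[6.0000 7.0000 13.0000] v=[0.0000 0.0000 0.0000]
Step 1: x=[1.0000 12.0000 11.0000] v=[-10.0000 10.0000 -4.0000]
Step 2: x=[6.0000 5.0000 14.0000] v=[10.0000 -14.0000 6.0000]
Step 3: x=[4.0000 8.0000 12.0000] v=[-4.0000 6.0000 -4.0000]
Step 4: x=[2.0000 11.0000 10.0000] v=[-4.0000 6.0000 -4.0000]
Step 5: x=[7.0000 4.0000 13.0000] v=[10.0000 -14.0000 6.0000]
Step 6: x=[2.0000 9.0000 11.0000] v=[-10.0000 10.0000 -4.0000]
Step 7: x=[2.0000 9.0000 11.0000] v=[0.0000 0.0000 0.0000]

Answer: 2.0000 9.0000 11.0000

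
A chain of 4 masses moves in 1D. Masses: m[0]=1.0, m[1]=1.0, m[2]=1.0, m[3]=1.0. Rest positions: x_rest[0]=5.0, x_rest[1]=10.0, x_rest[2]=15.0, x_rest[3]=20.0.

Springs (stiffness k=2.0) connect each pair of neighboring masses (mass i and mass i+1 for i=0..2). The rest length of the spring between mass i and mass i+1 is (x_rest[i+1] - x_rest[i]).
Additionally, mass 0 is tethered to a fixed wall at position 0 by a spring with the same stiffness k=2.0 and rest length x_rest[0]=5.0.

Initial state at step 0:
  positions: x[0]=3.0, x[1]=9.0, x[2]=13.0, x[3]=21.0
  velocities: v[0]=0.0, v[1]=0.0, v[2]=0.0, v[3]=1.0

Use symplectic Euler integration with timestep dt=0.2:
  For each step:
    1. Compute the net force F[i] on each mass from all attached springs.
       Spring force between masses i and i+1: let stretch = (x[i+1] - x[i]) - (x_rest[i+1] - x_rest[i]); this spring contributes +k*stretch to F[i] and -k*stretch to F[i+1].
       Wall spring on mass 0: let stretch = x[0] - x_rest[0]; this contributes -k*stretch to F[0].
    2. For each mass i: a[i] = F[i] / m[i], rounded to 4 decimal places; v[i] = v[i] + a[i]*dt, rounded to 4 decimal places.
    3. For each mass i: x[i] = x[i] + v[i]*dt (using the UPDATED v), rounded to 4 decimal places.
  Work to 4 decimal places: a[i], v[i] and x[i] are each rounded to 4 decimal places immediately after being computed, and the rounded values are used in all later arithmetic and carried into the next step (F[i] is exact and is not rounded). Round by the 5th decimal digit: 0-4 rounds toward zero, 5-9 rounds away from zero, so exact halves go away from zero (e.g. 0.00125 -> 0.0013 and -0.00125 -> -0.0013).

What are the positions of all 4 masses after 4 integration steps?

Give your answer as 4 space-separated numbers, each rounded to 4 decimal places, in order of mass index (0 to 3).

Step 0: x=[3.0000 9.0000 13.0000 21.0000] v=[0.0000 0.0000 0.0000 1.0000]
Step 1: x=[3.2400 8.8400 13.3200 20.9600] v=[1.2000 -0.8000 1.6000 -0.2000]
Step 2: x=[3.6688 8.5904 13.8928 20.7088] v=[2.1440 -1.2480 2.8640 -1.2560]
Step 3: x=[4.1978 8.3713 14.5867 20.3123] v=[2.6451 -1.0957 3.4694 -1.9824]
Step 4: x=[4.7249 8.3155 15.2414 19.8578] v=[2.6354 -0.2789 3.2735 -2.2726]

Answer: 4.7249 8.3155 15.2414 19.8578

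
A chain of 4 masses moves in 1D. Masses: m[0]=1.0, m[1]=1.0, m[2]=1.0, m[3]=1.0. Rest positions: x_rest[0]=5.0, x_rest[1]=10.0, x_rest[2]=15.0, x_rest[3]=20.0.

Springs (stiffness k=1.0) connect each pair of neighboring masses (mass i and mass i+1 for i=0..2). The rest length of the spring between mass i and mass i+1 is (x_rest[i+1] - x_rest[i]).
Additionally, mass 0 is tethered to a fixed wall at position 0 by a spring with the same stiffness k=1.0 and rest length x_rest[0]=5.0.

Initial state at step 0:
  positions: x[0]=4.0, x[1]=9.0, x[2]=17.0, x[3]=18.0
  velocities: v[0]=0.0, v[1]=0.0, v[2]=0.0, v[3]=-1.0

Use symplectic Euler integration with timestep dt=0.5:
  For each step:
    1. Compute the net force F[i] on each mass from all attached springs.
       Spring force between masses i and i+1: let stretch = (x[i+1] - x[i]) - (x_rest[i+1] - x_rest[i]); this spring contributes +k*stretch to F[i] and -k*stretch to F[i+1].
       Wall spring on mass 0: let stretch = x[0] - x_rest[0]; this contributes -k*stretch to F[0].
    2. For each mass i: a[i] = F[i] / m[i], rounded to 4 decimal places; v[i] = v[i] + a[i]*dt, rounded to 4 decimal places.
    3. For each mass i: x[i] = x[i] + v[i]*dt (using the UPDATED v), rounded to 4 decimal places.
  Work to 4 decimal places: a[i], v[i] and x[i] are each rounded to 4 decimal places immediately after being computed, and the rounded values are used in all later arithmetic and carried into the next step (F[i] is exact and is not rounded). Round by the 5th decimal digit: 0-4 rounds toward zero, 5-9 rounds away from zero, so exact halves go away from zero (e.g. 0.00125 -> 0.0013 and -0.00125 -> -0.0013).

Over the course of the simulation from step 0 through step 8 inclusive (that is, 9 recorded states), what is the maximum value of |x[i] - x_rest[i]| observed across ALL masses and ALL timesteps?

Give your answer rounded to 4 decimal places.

Answer: 3.3594

Derivation:
Step 0: x=[4.0000 9.0000 17.0000 18.0000] v=[0.0000 0.0000 0.0000 -1.0000]
Step 1: x=[4.2500 9.7500 15.2500 18.5000] v=[0.5000 1.5000 -3.5000 1.0000]
Step 2: x=[4.8125 10.5000 12.9375 19.4375] v=[1.1250 1.5000 -4.6250 1.8750]
Step 3: x=[5.5938 10.4375 11.6406 20.0000] v=[1.5625 -0.1250 -2.5938 1.1250]
Step 4: x=[6.1876 9.4649 12.1328 19.7227] v=[1.1875 -1.9453 0.9844 -0.5547]
Step 5: x=[6.0538 8.3399 13.8555 18.7979] v=[-0.2677 -2.2500 3.4454 -1.8497]
Step 6: x=[4.9780 8.0223 15.4349 17.8875] v=[-2.1516 -0.6353 3.1588 -1.8209]
Step 7: x=[3.4188 8.7968 15.7743 17.6139] v=[-3.1185 1.5489 0.6788 -0.5472]
Step 8: x=[2.3494 9.9712 14.8292 18.1304] v=[-2.1389 2.3487 -1.8902 1.0330]
Max displacement = 3.3594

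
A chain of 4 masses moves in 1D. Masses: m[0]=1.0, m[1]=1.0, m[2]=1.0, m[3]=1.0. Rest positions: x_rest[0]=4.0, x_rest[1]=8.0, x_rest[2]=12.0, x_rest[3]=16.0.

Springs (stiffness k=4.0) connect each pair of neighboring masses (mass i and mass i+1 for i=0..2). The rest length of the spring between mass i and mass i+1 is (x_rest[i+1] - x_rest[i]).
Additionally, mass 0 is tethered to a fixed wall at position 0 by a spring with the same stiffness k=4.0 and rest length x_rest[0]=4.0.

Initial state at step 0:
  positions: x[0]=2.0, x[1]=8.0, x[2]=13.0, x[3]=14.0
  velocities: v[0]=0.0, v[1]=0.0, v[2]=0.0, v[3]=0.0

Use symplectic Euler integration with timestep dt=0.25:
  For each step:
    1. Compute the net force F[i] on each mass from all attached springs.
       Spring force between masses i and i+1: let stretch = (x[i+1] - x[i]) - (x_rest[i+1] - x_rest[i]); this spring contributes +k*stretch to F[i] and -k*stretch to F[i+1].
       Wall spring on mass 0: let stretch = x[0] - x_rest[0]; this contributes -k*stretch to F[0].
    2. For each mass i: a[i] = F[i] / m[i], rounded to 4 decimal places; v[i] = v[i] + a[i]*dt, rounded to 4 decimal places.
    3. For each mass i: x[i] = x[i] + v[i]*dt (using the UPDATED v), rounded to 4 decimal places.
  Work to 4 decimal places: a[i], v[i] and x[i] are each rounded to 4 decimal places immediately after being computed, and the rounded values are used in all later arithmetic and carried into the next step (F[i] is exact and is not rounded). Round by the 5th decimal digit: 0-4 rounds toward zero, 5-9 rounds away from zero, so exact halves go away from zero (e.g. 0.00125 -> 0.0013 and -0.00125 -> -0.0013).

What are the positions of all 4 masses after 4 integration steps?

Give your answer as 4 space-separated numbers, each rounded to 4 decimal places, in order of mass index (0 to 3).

Step 0: x=[2.0000 8.0000 13.0000 14.0000] v=[0.0000 0.0000 0.0000 0.0000]
Step 1: x=[3.0000 7.7500 12.0000 14.7500] v=[4.0000 -1.0000 -4.0000 3.0000]
Step 2: x=[4.4375 7.3750 10.6250 15.8125] v=[5.7500 -1.5000 -5.5000 4.2500]
Step 3: x=[5.5000 7.0781 9.7344 16.5781] v=[4.2500 -1.1875 -3.5625 3.0625]
Step 4: x=[5.5820 7.0508 9.8906 16.6328] v=[0.3281 -0.1093 0.6249 0.2188]

Answer: 5.5820 7.0508 9.8906 16.6328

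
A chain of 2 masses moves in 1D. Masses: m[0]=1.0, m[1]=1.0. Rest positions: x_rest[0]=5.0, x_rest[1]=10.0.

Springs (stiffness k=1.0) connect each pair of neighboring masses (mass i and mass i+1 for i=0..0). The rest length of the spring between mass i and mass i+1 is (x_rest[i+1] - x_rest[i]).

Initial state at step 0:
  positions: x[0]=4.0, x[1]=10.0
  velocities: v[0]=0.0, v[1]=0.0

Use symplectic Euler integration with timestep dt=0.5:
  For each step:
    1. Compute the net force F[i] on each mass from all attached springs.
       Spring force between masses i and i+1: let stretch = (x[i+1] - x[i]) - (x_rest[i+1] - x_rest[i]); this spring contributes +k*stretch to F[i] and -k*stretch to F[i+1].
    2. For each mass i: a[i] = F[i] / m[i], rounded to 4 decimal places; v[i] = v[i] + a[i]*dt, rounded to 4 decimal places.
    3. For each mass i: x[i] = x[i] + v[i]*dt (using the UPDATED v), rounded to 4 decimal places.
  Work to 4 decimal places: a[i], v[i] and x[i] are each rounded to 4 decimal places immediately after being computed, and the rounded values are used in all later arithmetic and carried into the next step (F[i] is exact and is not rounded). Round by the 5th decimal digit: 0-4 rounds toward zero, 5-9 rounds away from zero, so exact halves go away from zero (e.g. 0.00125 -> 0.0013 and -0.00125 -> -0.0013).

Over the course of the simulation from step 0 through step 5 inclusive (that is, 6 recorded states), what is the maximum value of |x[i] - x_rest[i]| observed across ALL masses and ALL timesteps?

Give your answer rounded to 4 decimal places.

Step 0: x=[4.0000 10.0000] v=[0.0000 0.0000]
Step 1: x=[4.2500 9.7500] v=[0.5000 -0.5000]
Step 2: x=[4.6250 9.3750] v=[0.7500 -0.7500]
Step 3: x=[4.9375 9.0625] v=[0.6250 -0.6250]
Step 4: x=[5.0313 8.9688] v=[0.1875 -0.1875]
Step 5: x=[4.8594 9.1407] v=[-0.3438 0.3438]
Max displacement = 1.0312

Answer: 1.0312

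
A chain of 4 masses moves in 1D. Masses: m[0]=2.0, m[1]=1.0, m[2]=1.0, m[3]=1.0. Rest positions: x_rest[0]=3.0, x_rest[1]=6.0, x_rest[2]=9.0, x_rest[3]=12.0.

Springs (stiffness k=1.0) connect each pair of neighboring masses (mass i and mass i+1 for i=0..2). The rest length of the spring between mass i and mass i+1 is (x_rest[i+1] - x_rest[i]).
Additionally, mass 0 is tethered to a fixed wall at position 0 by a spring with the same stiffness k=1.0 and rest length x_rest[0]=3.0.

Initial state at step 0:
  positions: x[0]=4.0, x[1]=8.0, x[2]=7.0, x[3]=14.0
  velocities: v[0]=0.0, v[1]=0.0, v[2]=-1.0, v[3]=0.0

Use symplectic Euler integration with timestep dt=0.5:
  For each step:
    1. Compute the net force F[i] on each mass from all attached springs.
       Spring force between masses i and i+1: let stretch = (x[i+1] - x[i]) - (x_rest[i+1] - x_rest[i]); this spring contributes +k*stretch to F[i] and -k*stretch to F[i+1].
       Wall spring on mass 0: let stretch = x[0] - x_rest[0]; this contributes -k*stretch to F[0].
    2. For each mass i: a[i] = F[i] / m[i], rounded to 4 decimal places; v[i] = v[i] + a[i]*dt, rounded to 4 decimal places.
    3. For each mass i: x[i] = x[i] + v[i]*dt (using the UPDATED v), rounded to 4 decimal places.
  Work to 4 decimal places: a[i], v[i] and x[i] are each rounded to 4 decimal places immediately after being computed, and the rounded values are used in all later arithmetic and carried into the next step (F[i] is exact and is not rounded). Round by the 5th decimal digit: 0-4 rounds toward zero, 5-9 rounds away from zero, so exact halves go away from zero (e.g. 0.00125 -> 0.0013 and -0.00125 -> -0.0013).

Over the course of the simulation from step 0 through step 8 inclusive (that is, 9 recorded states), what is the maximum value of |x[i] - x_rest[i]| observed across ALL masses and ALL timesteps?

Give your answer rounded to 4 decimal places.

Step 0: x=[4.0000 8.0000 7.0000 14.0000] v=[0.0000 0.0000 -1.0000 0.0000]
Step 1: x=[4.0000 6.7500 8.5000 13.0000] v=[0.0000 -2.5000 3.0000 -2.0000]
Step 2: x=[3.8438 5.2500 10.6875 11.6250] v=[-0.3125 -3.0000 4.3750 -2.7500]
Step 3: x=[3.3829 4.7578 11.7500 10.7656] v=[-0.9219 -0.9844 2.1250 -1.7188]
Step 4: x=[2.6710 5.6700 10.8184 10.9023] v=[-1.4239 1.8243 -1.8633 0.2734]
Step 5: x=[2.0001 7.1195 8.6206 11.7681] v=[-1.3419 2.8990 -4.3956 1.7315]
Step 6: x=[1.7191 7.6645 6.8344 12.5970] v=[-0.5621 1.0899 -3.5724 1.6578]
Step 7: x=[1.9664 6.5156 6.6964 12.7353] v=[0.4945 -2.2979 -0.2761 0.2765]
Step 8: x=[2.5365 4.2746 8.0229 12.1138] v=[1.1402 -4.4821 2.6530 -1.2430]
Max displacement = 2.7500

Answer: 2.7500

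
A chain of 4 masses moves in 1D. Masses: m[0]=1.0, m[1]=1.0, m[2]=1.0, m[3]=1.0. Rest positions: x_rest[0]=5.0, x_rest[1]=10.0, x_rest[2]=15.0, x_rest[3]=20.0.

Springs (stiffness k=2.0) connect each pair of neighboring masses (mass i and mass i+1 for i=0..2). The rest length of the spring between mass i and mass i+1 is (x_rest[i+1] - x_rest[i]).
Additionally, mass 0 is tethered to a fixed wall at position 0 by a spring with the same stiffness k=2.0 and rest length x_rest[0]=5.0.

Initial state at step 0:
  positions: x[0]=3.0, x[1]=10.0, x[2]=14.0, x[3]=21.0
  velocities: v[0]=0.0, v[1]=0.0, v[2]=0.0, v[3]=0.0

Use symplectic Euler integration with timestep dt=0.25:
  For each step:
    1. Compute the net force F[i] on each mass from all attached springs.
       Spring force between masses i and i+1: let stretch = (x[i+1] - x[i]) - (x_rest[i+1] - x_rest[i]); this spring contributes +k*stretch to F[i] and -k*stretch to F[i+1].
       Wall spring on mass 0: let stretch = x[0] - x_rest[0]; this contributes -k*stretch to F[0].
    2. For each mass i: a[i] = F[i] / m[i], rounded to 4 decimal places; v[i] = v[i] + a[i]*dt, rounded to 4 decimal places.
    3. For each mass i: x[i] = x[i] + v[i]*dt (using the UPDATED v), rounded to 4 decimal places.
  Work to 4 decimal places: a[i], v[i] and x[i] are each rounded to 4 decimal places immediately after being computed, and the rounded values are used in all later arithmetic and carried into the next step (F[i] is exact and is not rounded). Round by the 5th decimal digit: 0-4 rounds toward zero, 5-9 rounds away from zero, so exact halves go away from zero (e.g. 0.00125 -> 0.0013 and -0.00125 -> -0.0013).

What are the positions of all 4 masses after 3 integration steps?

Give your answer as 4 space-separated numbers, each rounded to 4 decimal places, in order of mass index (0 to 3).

Step 0: x=[3.0000 10.0000 14.0000 21.0000] v=[0.0000 0.0000 0.0000 0.0000]
Step 1: x=[3.5000 9.6250 14.3750 20.7500] v=[2.0000 -1.5000 1.5000 -1.0000]
Step 2: x=[4.3281 9.0781 14.9531 20.3281] v=[3.3125 -2.1875 2.3125 -1.6875]
Step 3: x=[5.2090 8.6719 15.4687 19.8594] v=[3.5235 -1.6250 2.0625 -1.8750]

Answer: 5.2090 8.6719 15.4687 19.8594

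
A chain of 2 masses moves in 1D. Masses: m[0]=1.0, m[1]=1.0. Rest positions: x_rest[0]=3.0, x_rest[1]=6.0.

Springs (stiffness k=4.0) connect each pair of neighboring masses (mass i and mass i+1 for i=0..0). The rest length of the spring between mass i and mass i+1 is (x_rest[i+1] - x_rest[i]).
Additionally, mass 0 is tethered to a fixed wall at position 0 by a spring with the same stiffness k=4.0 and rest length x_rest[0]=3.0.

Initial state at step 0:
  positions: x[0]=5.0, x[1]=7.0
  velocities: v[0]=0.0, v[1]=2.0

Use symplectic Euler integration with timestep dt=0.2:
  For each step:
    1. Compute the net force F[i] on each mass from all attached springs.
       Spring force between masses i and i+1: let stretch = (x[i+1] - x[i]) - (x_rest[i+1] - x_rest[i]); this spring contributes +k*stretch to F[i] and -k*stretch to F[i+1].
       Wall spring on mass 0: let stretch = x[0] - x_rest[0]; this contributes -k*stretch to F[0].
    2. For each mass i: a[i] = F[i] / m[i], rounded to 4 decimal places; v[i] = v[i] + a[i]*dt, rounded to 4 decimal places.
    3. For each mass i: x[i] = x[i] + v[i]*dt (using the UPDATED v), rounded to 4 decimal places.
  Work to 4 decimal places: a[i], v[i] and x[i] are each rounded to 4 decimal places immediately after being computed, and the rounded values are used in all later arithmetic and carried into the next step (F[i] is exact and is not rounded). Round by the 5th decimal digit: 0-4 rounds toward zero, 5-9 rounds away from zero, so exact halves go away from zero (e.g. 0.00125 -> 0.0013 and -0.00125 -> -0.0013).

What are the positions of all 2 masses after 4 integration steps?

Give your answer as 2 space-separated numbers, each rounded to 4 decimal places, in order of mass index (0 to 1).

Step 0: x=[5.0000 7.0000] v=[0.0000 2.0000]
Step 1: x=[4.5200 7.5600] v=[-2.4000 2.8000]
Step 2: x=[3.8032 8.1136] v=[-3.5840 2.7680]
Step 3: x=[3.1676 8.4575] v=[-3.1782 1.7197]
Step 4: x=[2.8715 8.4351] v=[-1.4804 -0.1122]

Answer: 2.8715 8.4351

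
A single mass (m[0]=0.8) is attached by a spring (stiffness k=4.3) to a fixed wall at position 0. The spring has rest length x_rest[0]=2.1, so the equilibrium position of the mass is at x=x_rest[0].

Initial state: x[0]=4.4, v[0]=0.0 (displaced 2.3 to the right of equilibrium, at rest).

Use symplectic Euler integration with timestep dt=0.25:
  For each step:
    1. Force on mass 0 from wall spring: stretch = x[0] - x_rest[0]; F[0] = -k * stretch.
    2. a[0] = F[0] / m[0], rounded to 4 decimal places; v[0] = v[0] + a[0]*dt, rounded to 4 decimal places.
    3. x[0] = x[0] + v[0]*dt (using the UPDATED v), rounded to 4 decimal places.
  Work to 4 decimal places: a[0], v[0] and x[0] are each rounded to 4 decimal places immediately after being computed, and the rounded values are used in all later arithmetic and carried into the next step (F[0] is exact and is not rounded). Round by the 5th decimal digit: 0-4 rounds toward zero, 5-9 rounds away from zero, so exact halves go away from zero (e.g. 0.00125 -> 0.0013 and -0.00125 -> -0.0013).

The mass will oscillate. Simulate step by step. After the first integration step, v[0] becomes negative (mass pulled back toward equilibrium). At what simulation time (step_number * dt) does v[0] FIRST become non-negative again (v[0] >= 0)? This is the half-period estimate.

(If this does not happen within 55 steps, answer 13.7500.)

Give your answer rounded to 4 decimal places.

Step 0: x=[4.4000] v=[0.0000]
Step 1: x=[3.6274] v=[-3.0906]
Step 2: x=[2.3416] v=[-5.1431]
Step 3: x=[0.9747] v=[-5.4678]
Step 4: x=[-0.0142] v=[-3.9557]
Step 5: x=[-0.2929] v=[-1.1148]
Step 6: x=[0.2323] v=[2.1007]
First v>=0 after going negative at step 6, time=1.5000

Answer: 1.5000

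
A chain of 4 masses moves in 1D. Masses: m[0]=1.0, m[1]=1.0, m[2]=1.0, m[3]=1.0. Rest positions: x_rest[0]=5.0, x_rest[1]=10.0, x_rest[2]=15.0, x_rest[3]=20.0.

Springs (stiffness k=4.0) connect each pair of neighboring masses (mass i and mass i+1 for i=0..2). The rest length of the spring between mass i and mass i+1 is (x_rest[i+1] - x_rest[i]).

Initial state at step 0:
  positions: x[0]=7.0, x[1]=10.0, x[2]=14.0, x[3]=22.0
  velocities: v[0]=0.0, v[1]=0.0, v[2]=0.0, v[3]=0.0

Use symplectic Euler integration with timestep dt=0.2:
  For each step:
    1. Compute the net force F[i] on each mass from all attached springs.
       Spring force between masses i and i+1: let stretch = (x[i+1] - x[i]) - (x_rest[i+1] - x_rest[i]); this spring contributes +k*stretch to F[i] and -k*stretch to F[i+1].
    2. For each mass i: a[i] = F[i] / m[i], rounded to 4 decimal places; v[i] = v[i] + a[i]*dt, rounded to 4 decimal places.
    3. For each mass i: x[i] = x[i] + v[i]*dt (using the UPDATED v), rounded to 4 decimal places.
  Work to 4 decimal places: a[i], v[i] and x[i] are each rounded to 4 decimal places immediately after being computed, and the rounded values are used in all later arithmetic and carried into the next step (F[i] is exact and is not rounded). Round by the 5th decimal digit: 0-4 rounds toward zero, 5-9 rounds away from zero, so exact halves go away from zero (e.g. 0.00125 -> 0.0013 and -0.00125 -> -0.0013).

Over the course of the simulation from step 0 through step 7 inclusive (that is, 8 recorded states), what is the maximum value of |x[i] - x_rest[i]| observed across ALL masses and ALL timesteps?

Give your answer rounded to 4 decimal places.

Step 0: x=[7.0000 10.0000 14.0000 22.0000] v=[0.0000 0.0000 0.0000 0.0000]
Step 1: x=[6.6800 10.1600 14.6400 21.5200] v=[-1.6000 0.8000 3.2000 -2.4000]
Step 2: x=[6.1168 10.4800 15.6640 20.7392] v=[-2.8160 1.6000 5.1200 -3.9040]
Step 3: x=[5.4517 10.9313 16.6706 19.9464] v=[-3.3254 2.2566 5.0330 -3.9642]
Step 4: x=[4.8634 11.4242 17.2830 19.4294] v=[-2.9417 2.4644 3.0622 -2.5848]
Step 5: x=[4.5248 11.8048 17.3015 19.3690] v=[-1.6931 1.9028 0.0923 -0.3019]
Step 6: x=[4.5510 11.9000 16.7713 19.7778] v=[0.1309 0.4762 -2.6511 2.0441]
Step 7: x=[4.9530 11.5988 15.9427 20.5056] v=[2.0101 -1.5060 -4.1429 3.6389]
Max displacement = 2.3015

Answer: 2.3015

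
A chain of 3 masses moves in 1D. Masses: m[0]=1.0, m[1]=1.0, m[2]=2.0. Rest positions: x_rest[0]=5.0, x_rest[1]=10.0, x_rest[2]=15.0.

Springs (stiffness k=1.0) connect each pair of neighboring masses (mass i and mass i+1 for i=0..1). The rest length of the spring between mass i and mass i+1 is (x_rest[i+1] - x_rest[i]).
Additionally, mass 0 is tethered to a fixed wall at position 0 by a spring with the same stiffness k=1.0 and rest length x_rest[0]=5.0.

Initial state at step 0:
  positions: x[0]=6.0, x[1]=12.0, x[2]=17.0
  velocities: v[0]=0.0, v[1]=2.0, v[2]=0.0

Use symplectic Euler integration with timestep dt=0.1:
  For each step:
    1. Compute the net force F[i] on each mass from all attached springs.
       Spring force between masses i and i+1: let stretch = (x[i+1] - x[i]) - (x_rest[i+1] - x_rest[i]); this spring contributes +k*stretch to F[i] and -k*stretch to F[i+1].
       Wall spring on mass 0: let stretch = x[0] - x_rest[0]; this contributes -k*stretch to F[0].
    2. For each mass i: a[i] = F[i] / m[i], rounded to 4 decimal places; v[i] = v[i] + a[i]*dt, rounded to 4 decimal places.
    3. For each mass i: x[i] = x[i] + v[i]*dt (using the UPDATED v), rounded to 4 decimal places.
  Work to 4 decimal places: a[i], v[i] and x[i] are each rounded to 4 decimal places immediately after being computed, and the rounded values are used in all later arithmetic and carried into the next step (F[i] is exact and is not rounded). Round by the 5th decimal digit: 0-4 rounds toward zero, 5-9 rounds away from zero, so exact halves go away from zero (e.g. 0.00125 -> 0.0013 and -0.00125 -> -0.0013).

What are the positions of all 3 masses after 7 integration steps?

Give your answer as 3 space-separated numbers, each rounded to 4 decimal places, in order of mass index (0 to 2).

Answer: 6.0904 12.9336 17.0471

Derivation:
Step 0: x=[6.0000 12.0000 17.0000] v=[0.0000 2.0000 0.0000]
Step 1: x=[6.0000 12.1900 17.0000] v=[0.0000 1.9000 0.0000]
Step 2: x=[6.0019 12.3662 17.0010] v=[0.0190 1.7620 0.0095]
Step 3: x=[6.0074 12.5251 17.0038] v=[0.0552 1.5891 0.0278]
Step 4: x=[6.0180 12.6636 17.0092] v=[0.1062 1.3852 0.0539]
Step 5: x=[6.0349 12.7791 17.0179] v=[0.1690 1.1552 0.0866]
Step 6: x=[6.0589 12.8696 17.0304] v=[0.2399 0.9047 0.1247]
Step 7: x=[6.0904 12.9336 17.0471] v=[0.3151 0.6397 0.1667]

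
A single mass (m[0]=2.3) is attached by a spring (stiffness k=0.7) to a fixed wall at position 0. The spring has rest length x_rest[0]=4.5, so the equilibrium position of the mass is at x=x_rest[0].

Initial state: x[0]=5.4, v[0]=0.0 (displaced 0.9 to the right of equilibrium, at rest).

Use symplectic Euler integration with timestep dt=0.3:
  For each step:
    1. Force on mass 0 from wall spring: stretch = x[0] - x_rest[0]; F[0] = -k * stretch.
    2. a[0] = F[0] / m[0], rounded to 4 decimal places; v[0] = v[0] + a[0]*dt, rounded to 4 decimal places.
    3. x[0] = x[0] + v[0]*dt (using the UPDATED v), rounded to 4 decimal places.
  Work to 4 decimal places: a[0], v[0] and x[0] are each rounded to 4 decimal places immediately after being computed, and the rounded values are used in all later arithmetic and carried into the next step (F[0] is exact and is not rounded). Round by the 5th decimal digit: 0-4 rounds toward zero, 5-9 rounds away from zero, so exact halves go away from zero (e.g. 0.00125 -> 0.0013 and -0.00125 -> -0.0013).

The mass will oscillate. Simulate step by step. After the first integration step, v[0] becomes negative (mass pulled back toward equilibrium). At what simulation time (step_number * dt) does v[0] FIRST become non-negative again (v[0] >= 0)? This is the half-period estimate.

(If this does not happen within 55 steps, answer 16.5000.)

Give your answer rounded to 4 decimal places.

Step 0: x=[5.4000] v=[0.0000]
Step 1: x=[5.3753] v=[-0.0822]
Step 2: x=[5.3267] v=[-0.1621]
Step 3: x=[5.2554] v=[-0.2376]
Step 4: x=[5.1634] v=[-0.3066]
Step 5: x=[5.0532] v=[-0.3672]
Step 6: x=[4.9279] v=[-0.4177]
Step 7: x=[4.7909] v=[-0.4568]
Step 8: x=[4.6459] v=[-0.4834]
Step 9: x=[4.4969] v=[-0.4967]
Step 10: x=[4.3480] v=[-0.4964]
Step 11: x=[4.2033] v=[-0.4825]
Step 12: x=[4.0667] v=[-0.4554]
Step 13: x=[3.9420] v=[-0.4158]
Step 14: x=[3.8325] v=[-0.3649]
Step 15: x=[3.7413] v=[-0.3039]
Step 16: x=[3.6709] v=[-0.2346]
Step 17: x=[3.6232] v=[-0.1589]
Step 18: x=[3.5996] v=[-0.0788]
Step 19: x=[3.6006] v=[0.0034]
First v>=0 after going negative at step 19, time=5.7000

Answer: 5.7000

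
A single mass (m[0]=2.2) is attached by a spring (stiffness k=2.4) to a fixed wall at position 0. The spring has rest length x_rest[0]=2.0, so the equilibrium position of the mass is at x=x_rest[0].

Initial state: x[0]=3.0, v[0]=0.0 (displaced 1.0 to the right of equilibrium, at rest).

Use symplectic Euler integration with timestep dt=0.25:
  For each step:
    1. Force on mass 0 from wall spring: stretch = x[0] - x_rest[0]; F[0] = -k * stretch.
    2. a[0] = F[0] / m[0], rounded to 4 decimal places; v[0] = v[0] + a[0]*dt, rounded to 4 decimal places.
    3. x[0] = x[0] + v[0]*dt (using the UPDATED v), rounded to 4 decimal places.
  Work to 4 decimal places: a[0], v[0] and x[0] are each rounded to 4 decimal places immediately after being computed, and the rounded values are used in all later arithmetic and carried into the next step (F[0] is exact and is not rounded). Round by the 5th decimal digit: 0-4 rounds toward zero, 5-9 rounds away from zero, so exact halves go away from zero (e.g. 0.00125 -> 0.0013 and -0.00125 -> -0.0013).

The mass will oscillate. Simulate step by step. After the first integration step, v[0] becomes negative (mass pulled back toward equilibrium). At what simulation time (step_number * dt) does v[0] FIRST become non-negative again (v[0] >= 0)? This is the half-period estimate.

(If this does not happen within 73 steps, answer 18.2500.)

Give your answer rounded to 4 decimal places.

Step 0: x=[3.0000] v=[0.0000]
Step 1: x=[2.9318] v=[-0.2727]
Step 2: x=[2.8001] v=[-0.5268]
Step 3: x=[2.6139] v=[-0.7450]
Step 4: x=[2.3858] v=[-0.9124]
Step 5: x=[2.1314] v=[-1.0176]
Step 6: x=[1.8681] v=[-1.0534]
Step 7: x=[1.6138] v=[-1.0174]
Step 8: x=[1.3858] v=[-0.9121]
Step 9: x=[1.1997] v=[-0.7446]
Step 10: x=[1.0681] v=[-0.5263]
Step 11: x=[1.0001] v=[-0.2722]
Step 12: x=[1.0002] v=[0.0005]
First v>=0 after going negative at step 12, time=3.0000

Answer: 3.0000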